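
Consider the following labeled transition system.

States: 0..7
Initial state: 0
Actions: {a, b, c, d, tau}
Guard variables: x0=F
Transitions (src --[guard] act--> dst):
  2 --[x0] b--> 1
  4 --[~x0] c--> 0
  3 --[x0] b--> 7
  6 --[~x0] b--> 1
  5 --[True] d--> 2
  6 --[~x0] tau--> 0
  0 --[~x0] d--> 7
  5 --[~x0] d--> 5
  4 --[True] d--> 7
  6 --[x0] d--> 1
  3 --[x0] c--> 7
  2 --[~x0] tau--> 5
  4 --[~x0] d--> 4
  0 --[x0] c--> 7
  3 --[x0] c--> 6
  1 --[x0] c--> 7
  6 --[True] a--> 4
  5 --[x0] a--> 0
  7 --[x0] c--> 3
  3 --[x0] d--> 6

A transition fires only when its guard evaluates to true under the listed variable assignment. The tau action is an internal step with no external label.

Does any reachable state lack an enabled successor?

Answer: DEADLOCK at state 7

Analysis:
R = {0,7}
  0: d→7  [1 exit(s)]
  7: ∅  [deadlock]
trace reaching 7: d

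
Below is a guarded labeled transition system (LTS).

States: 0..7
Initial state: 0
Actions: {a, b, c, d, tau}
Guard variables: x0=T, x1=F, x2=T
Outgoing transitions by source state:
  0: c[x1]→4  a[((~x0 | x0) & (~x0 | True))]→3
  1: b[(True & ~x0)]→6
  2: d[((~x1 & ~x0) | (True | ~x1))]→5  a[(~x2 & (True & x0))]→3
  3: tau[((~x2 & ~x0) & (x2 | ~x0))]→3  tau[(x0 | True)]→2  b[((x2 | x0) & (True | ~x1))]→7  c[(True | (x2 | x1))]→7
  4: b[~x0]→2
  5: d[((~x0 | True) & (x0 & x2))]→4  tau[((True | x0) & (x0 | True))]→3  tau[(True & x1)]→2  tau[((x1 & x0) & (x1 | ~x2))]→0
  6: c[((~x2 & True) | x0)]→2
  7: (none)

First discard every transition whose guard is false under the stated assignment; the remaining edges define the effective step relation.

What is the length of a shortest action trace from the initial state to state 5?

Answer: 3

Analysis:
Breadth-first toward 5:
  Layer 0: {0}
  Layer 1: {3}
  Layer 2: {2,7}
  Layer 3: {5}
5 enters at depth 3; path a·tau·d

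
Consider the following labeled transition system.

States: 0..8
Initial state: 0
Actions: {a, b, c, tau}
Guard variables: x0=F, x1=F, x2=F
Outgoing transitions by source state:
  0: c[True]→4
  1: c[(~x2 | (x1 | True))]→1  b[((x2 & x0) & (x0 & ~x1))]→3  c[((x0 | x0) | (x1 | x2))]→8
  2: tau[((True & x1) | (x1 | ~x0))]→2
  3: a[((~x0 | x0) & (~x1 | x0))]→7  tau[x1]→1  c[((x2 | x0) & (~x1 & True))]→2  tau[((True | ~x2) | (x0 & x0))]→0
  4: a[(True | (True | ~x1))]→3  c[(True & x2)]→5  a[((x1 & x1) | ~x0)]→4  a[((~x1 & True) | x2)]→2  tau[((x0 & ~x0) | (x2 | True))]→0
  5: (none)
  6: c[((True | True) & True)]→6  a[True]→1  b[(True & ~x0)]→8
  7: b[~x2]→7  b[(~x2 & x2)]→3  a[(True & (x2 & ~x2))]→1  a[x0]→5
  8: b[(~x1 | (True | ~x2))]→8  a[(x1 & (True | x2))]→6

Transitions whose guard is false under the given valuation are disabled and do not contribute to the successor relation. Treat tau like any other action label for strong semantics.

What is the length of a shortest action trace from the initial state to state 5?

Answer: UNREACHABLE

Analysis:
Layered search for 5:
  Layer 0: {0}
  Layer 1: {4}
  Layer 2: {2,3}
  Layer 3: {7}
5 never appears.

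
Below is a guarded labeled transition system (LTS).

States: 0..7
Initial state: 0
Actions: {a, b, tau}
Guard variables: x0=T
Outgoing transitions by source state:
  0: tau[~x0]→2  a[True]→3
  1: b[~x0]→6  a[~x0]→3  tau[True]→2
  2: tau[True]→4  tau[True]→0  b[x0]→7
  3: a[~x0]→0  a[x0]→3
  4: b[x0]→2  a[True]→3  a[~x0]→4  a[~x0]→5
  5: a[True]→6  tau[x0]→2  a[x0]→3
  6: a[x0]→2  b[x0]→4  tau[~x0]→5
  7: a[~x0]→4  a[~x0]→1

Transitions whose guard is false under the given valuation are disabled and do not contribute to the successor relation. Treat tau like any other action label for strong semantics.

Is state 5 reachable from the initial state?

Guard filter leaves 13 enabled edge(s).
L0 = {0}
L1 = {3}  total {0,3}
Reach set: {0,3}

Answer: UNREACHABLE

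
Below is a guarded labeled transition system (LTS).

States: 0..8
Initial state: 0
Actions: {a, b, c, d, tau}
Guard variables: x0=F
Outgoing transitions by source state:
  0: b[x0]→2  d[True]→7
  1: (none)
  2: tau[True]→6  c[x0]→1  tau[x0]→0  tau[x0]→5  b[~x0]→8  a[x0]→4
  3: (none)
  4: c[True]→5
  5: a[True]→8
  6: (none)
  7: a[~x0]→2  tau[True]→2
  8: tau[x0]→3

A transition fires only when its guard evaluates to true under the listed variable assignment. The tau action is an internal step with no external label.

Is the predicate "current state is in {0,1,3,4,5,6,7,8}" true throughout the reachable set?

Answer: INVARIANT VIOLATED at state 2

Analysis:
Safe = {0,1,3,4,5,6,7,8}
R = {0,2,6,7,8}
  0: ✓
  2: outside
  6: ✓
  7: ✓
  8: ✓
witness against invariant: d·a → 2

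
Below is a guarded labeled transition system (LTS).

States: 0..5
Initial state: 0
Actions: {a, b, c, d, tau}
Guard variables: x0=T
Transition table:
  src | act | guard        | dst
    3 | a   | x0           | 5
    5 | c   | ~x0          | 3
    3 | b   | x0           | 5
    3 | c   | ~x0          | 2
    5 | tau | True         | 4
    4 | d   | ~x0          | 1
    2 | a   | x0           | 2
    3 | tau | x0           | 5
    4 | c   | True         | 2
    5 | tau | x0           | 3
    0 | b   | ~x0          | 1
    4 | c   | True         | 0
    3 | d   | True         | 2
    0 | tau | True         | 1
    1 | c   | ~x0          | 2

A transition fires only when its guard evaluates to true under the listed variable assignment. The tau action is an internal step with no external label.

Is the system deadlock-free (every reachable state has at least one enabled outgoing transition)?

Reach set: {0,1}
  0: tau→1  [1 exit(s)]
  1: ∅  [deadlock]
witness 1: tau

Answer: DEADLOCK at state 1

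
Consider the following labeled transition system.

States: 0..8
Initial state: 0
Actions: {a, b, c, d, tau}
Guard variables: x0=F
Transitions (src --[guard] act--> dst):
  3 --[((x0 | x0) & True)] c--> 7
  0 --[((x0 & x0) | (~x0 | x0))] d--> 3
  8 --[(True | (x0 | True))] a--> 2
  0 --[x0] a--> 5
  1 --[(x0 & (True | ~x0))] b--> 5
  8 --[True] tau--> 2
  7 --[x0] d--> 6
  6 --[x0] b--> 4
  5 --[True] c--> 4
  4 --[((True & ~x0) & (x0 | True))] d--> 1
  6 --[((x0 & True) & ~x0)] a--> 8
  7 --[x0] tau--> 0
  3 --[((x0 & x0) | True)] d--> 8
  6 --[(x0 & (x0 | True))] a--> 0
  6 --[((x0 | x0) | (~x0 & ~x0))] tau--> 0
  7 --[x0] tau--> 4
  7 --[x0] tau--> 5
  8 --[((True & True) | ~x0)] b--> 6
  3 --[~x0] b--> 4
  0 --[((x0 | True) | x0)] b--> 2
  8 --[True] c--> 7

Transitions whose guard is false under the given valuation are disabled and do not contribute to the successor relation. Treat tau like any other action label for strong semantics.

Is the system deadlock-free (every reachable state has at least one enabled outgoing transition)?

Reachable = {0,1,2,3,4,6,7,8}
  0: b→2  d→3  [2 exit(s)]
  1: ∅  [no exit]
  2: ∅  [no exit]
  3: b→4  d→8  [2 exit(s)]
  4: d→1  [1 exit(s)]
  6: tau→0  [1 exit(s)]
  7: ∅  [no exit]
  8: a→2  b→6  c→7  tau→2  [4 exit(s)]
witness 1: d·b·d

Answer: DEADLOCK at state 1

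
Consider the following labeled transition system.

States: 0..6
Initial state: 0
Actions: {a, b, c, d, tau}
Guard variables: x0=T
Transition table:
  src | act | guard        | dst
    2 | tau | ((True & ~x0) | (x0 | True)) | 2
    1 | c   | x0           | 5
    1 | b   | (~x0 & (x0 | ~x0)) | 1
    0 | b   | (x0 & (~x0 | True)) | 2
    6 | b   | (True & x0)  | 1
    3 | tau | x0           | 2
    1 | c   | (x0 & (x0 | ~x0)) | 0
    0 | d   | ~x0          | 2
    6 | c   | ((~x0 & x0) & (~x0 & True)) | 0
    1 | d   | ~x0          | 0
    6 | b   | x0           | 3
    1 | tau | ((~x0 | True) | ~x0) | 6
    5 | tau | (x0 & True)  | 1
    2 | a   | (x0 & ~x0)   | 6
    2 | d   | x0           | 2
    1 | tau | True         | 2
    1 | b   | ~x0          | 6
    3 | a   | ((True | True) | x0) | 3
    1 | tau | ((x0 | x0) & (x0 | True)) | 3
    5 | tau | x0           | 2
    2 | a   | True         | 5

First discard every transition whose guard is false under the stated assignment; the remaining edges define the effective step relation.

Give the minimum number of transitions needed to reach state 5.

Breadth-first toward 5:
  Layer 0: {0}
  Layer 1: {2}
  Layer 2: {5}
5 enters at depth 2; path b·a

Answer: 2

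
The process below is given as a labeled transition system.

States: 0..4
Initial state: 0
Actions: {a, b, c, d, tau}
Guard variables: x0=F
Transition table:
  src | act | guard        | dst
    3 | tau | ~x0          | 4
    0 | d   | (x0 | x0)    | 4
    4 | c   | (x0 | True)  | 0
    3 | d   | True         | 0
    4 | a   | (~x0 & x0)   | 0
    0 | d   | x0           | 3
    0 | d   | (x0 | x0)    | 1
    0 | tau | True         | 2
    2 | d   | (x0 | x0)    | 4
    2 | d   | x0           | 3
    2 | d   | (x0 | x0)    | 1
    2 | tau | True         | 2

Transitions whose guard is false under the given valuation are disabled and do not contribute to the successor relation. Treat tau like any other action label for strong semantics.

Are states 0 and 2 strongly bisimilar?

Compute ~ classes (split until stable):
  π0 = {{0,1,2,3,4}}
  π1 = {{0,2},{1},{3},{4}}
stable after 2 split(s): 4 block(s)
class of 0: {0,2}; class of 2: {0,2}

Answer: BISIMILAR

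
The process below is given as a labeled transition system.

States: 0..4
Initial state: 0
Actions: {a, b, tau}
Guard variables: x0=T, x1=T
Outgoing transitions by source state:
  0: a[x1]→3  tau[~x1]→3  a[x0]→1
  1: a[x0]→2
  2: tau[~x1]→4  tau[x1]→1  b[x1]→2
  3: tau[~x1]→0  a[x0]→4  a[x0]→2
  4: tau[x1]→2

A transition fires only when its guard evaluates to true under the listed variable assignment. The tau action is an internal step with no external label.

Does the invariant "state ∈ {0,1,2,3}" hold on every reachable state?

Answer: INVARIANT VIOLATED at state 4

Trace:
Inv-set: {0,1,2,3}
R = {0,1,2,3,4}
  0: safe
  1: safe
  2: safe
  3: safe
  4: VIOLATES
reach 4 via a·a — violates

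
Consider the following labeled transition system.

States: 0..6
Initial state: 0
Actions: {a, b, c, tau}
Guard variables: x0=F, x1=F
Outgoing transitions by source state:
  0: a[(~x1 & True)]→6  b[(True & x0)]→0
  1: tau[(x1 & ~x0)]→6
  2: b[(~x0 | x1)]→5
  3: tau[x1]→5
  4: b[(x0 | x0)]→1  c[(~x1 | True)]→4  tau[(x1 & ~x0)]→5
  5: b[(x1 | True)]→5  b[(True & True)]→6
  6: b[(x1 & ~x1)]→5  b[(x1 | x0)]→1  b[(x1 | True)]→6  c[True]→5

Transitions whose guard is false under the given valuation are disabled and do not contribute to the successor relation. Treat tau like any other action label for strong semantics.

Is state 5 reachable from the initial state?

Answer: REACHABLE

Working:
7 transition(s) survive guard evaluation.
depth 0: {0}
depth 1: {6}  cumulative {0,6}
depth 2: {5}  cumulative {0,5,6}
R = {0,5,6}
witness 5: a·c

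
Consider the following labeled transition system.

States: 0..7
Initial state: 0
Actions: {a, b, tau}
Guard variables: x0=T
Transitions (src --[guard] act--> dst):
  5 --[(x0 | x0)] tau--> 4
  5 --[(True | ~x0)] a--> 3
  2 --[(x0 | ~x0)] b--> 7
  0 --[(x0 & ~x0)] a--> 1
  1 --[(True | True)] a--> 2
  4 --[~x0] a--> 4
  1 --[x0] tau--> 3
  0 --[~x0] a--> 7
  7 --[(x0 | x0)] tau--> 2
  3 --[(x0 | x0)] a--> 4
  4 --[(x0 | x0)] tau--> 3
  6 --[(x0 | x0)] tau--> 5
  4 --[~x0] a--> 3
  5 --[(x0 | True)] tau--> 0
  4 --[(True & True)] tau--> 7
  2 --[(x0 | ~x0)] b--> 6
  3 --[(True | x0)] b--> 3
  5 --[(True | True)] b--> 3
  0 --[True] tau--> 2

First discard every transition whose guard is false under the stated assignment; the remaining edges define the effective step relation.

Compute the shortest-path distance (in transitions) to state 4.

Breadth-first toward 4:
  Layer 0: {0}
  Layer 1: {2}
  Layer 2: {6,7}
  Layer 3: {5}
  Layer 4: {3,4}
4 enters at depth 4; path tau·b·tau·tau

Answer: 4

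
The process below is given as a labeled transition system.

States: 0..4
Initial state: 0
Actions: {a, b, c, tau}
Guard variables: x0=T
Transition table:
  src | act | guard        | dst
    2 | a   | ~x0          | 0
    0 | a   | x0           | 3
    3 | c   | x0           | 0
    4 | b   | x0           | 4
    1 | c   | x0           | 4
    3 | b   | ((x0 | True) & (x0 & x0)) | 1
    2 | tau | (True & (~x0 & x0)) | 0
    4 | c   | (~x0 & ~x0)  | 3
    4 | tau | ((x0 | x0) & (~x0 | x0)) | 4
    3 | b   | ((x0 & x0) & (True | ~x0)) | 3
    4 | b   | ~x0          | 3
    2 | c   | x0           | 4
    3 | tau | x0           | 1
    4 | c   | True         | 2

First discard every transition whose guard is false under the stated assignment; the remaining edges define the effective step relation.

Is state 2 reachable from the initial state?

Answer: REACHABLE

Trace:
After dropping false guards: 10 live edges.
L0 = {0}
L1 = {3}  now seen {0,3}
L2 = {1}  now seen {0,1,3}
L3 = {4}  now seen {0,1,3,4}
L4 = {2}  now seen {0,1,2,3,4}
Reachable = {0,1,2,3,4}
trace reaching 2: a·b·c·c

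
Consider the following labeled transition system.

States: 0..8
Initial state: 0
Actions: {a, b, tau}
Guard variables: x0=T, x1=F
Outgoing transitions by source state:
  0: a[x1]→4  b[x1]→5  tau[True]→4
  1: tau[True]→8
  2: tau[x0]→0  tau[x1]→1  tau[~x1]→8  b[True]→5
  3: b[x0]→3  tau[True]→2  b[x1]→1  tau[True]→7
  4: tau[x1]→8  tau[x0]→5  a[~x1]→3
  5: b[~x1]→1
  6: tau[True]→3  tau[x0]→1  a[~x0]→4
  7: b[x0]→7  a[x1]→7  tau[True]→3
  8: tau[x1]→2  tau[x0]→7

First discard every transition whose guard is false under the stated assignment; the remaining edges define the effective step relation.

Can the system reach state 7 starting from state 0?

Answer: REACHABLE

Trace:
16 transition(s) survive guard evaluation.
L0 = {0}
L1 = {4}  cumulative {0,4}
L2 = {3,5}  cumulative {0,3,4,5}
L3 = {1,2,7}  cumulative {0,1,2,3,4,5,7}
L4 = {8}  cumulative {0,1,2,3,4,5,7,8}
Reachable = {0,1,2,3,4,5,7,8}
witness 7: tau·a·tau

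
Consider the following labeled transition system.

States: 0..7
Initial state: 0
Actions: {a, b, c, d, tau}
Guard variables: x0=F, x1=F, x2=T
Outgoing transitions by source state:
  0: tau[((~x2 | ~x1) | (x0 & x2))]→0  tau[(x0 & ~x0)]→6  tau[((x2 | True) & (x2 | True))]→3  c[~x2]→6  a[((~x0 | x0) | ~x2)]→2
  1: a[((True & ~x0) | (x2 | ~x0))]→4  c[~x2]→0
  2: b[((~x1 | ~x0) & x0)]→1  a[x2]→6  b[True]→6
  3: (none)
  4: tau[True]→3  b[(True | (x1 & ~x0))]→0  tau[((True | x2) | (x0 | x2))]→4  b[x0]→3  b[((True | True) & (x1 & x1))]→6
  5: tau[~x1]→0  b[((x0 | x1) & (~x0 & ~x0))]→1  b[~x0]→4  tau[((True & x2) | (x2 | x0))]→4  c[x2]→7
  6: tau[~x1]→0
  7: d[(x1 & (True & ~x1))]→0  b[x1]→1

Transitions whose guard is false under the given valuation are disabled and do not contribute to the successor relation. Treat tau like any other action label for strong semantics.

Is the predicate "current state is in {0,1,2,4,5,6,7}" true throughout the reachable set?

Safe = {0,1,2,4,5,6,7}
Reachable = {0,2,3,6}
  0: safe
  2: safe
  3: VIOLATES
  6: safe
reach 3 via tau — violates

Answer: INVARIANT VIOLATED at state 3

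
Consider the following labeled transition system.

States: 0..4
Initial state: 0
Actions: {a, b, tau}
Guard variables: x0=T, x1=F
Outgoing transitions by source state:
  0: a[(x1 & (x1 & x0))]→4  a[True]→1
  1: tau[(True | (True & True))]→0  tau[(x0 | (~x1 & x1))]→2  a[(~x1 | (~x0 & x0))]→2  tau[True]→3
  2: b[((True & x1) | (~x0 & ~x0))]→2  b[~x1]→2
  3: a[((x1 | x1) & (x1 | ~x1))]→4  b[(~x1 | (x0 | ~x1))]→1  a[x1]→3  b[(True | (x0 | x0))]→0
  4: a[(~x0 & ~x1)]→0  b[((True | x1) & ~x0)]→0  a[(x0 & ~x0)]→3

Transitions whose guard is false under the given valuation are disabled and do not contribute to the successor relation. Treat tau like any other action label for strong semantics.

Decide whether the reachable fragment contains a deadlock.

Answer: DEADLOCK-FREE

Working:
Reach set: {0,1,2,3}
  0: a→1  [1 out]
  1: a→2  tau→0  tau→2  tau→3  [4 out]
  2: b→2  [1 out]
  3: b→0  b→1  [2 out]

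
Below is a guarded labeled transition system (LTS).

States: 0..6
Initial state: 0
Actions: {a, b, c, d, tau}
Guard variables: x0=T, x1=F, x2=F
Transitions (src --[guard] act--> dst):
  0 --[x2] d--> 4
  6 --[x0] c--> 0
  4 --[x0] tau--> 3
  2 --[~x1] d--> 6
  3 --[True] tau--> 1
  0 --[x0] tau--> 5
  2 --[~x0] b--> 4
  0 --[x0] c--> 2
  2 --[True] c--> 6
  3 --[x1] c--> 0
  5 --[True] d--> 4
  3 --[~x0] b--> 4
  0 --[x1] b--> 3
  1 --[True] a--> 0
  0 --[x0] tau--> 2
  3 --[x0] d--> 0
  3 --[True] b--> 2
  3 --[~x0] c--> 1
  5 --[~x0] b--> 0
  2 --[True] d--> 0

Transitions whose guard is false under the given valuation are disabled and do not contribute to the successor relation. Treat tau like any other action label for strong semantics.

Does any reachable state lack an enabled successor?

Reach set: {0,1,2,3,4,5,6}
  0: c→2  tau→2  tau→5  [deg 3]
  1: a→0  [deg 1]
  2: c→6  d→0  d→6  [deg 3]
  3: b→2  d→0  tau→1  [deg 3]
  4: tau→3  [deg 1]
  5: d→4  [deg 1]
  6: c→0  [deg 1]

Answer: DEADLOCK-FREE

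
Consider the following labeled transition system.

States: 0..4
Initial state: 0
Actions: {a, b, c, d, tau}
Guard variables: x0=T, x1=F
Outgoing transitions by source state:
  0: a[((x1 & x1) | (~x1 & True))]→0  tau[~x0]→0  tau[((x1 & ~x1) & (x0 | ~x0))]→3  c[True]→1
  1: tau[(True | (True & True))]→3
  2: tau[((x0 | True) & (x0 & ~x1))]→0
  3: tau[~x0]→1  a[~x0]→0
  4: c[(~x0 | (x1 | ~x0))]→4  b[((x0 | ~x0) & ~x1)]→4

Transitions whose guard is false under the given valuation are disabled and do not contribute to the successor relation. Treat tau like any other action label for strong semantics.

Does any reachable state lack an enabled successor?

Reach set: {0,1,3}
  0: a→0  c→1  [deg 2]
  1: tau→3  [deg 1]
  3: ∅  [no exit]
trace reaching 3: c·tau

Answer: DEADLOCK at state 3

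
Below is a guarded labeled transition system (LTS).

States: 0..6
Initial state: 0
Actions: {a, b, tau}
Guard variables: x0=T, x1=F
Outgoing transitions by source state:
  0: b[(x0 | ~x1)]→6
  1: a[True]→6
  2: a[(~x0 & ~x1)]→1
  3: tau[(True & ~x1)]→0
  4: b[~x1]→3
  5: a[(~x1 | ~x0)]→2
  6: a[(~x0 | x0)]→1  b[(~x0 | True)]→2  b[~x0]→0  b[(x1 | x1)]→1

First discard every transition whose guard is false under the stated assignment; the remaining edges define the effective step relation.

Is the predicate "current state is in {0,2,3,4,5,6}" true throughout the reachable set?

Inv-set: {0,2,3,4,5,6}
R = {0,1,2,6}
  0: safe
  1: outside
  2: safe
  6: safe
counterexample path to 1: b·a

Answer: INVARIANT VIOLATED at state 1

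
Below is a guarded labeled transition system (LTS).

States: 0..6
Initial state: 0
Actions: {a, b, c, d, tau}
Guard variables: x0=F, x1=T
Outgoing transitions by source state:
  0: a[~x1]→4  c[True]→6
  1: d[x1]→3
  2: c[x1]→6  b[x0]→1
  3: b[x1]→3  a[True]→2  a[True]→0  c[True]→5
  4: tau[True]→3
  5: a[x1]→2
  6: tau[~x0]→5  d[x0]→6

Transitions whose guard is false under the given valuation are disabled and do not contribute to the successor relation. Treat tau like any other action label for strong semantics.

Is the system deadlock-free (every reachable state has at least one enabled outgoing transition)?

Answer: DEADLOCK-FREE

Working:
R = {0,2,5,6}
  0: c→6  [deg 1]
  2: c→6  [deg 1]
  5: a→2  [deg 1]
  6: tau→5  [deg 1]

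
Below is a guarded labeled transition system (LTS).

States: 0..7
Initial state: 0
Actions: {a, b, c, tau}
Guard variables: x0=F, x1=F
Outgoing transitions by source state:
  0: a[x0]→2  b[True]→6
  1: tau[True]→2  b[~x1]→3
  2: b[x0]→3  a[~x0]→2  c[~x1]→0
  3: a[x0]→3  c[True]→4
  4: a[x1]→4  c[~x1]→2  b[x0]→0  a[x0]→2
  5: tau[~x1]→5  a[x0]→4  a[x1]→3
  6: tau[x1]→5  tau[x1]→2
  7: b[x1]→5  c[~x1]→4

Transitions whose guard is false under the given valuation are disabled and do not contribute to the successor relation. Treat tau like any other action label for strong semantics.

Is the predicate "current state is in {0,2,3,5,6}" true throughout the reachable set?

Safe = {0,2,3,5,6}
R = {0,6}
  0: safe
  6: safe

Answer: INVARIANT HOLDS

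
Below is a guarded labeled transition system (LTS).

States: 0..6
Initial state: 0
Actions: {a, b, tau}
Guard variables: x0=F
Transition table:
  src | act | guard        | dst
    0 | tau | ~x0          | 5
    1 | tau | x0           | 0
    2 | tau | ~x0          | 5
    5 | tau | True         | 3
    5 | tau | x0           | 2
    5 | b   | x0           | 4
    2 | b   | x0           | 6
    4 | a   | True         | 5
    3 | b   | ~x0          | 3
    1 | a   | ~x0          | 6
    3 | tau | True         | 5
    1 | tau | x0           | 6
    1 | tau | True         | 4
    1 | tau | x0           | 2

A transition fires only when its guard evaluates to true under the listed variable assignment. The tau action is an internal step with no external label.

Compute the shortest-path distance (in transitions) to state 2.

Answer: UNREACHABLE

Analysis:
Layered search for 2:
  Layer 0: {0}
  Layer 1: {5}
  Layer 2: {3}
2 never appears.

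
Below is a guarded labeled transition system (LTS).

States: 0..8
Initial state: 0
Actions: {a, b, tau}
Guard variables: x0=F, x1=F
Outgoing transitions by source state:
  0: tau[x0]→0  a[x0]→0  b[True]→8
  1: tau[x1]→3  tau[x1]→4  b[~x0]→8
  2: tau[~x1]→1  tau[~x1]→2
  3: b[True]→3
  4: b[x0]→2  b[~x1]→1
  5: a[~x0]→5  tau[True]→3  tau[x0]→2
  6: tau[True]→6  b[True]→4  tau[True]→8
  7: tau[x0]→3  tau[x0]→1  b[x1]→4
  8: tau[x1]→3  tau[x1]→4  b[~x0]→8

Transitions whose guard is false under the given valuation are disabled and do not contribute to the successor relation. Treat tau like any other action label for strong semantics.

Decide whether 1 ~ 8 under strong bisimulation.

Bisimulation quotient by refinement:
  π0 = {{0,1,2,3,4,5,6,7,8}}
  π1 = {{0,1,3,4,8},{2},{5},{6},{7}}
Fixed point at round 2; 5 class(es).
1∈{0,1,3,4,8}, 8∈{0,1,3,4,8}

Answer: BISIMILAR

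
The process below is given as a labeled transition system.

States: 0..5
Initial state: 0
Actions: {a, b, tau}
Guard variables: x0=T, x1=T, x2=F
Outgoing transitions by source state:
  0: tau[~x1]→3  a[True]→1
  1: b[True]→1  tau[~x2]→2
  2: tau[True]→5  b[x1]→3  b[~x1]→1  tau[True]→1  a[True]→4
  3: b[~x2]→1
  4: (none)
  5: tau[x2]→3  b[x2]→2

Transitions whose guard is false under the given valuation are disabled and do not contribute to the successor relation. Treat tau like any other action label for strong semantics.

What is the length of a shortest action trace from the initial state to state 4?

Answer: 3

Trace:
Layered search for 4:
  L0 = {0}
  L1 = {1}
  L2 = {2}
  L3 = {3,4,5}
first hit 4 at d=3 via a·tau·a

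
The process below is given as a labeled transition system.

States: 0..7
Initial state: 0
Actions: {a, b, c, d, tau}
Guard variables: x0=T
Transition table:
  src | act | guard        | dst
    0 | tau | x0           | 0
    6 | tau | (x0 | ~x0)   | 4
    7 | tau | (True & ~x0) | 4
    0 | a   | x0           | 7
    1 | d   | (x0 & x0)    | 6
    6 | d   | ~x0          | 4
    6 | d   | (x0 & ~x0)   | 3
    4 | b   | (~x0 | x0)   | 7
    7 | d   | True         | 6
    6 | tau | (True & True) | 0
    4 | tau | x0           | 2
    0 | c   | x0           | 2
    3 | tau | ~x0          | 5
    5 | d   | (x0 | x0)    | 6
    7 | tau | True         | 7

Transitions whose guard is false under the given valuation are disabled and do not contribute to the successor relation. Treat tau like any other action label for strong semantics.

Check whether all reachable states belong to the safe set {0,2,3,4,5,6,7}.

Safe = {0,2,3,4,5,6,7}
R = {0,2,4,6,7}
  0: ✓
  2: ✓
  4: ✓
  6: ✓
  7: ✓

Answer: INVARIANT HOLDS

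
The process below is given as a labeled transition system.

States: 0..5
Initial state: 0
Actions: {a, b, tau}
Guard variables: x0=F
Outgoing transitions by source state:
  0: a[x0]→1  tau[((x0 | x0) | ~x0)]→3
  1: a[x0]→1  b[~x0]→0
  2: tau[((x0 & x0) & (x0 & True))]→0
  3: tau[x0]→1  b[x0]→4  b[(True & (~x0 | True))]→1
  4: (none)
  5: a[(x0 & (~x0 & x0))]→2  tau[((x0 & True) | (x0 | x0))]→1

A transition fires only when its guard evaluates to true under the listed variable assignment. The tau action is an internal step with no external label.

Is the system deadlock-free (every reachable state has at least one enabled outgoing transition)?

Answer: DEADLOCK-FREE

Working:
R = {0,1,3}
  0: tau→3  [1 out]
  1: b→0  [1 out]
  3: b→1  [1 out]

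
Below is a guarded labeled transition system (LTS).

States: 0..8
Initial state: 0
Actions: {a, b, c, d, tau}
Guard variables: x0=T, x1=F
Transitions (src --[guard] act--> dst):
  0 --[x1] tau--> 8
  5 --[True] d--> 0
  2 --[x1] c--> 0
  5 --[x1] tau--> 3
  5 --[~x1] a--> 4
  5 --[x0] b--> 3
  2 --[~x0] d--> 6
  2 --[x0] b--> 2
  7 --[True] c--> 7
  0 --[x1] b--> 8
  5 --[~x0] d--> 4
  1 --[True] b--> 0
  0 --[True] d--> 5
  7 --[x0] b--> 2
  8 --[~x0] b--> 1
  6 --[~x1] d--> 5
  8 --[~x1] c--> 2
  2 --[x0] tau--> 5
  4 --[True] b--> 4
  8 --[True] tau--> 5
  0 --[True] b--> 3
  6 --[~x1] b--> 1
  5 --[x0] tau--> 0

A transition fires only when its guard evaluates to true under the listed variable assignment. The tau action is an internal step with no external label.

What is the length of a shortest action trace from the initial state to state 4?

Answer: 2

Trace:
BFS to 4:
  Layer 0: {0}
  Layer 1: {3,5}
  Layer 2: {4}
depth(4)=2, e.g. d·a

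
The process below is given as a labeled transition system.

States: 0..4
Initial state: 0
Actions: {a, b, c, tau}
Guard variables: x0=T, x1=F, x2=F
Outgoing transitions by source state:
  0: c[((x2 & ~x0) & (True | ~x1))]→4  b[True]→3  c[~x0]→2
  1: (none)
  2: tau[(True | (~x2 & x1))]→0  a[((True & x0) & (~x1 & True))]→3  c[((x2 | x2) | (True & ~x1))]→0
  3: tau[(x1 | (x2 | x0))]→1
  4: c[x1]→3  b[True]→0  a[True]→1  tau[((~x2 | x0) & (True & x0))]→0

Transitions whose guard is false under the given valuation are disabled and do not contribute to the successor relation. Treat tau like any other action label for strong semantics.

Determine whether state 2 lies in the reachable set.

After dropping false guards: 8 live edges.
depth 0: {0}
depth 1: {3}  total {0,3}
depth 2: {1}  total {0,1,3}
Reachable = {0,1,3}

Answer: UNREACHABLE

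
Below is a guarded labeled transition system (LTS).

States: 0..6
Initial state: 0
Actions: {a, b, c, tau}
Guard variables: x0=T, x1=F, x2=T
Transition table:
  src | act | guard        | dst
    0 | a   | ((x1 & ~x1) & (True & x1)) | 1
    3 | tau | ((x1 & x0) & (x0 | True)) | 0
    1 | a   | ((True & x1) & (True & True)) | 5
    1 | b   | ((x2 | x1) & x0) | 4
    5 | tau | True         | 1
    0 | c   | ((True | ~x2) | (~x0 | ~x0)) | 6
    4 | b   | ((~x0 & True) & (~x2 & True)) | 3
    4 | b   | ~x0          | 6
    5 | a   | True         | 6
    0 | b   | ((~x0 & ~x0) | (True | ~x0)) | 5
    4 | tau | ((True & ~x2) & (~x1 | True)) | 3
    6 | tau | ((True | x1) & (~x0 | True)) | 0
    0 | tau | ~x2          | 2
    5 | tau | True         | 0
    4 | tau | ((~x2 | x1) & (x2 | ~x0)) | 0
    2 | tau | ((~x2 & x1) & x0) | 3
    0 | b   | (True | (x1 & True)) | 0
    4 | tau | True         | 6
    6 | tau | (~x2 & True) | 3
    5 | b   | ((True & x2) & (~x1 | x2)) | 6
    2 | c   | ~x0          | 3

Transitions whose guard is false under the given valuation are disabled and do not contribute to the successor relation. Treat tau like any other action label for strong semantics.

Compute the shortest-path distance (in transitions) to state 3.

BFS to 3:
  L0 = {0}
  L1 = {5,6}
  L2 = {1}
  L3 = {4}
3 never appears.

Answer: UNREACHABLE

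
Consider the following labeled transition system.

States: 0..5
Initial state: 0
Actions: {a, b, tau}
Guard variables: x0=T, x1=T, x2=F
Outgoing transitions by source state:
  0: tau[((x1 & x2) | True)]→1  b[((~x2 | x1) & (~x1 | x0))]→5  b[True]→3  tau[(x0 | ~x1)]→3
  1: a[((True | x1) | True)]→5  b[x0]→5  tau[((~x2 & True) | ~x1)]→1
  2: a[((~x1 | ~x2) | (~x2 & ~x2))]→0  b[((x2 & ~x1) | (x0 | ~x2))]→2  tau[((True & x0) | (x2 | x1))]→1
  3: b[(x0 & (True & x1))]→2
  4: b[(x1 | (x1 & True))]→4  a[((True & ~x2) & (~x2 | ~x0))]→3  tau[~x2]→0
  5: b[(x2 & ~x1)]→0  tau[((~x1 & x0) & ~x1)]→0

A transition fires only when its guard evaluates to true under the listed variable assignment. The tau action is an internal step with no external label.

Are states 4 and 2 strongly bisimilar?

Answer: NOT BISIMILAR

Trace:
Refine partition for ~:
  P[0] = {{0,1,2,3,4,5}}
  P[1] = {{0},{1,2,4},{3},{5}}
  P[2] = {{0},{1},{2},{3},{4},{5}}
stable after 3 split(s): 6 block(s)
[4]={4}  [2]={2}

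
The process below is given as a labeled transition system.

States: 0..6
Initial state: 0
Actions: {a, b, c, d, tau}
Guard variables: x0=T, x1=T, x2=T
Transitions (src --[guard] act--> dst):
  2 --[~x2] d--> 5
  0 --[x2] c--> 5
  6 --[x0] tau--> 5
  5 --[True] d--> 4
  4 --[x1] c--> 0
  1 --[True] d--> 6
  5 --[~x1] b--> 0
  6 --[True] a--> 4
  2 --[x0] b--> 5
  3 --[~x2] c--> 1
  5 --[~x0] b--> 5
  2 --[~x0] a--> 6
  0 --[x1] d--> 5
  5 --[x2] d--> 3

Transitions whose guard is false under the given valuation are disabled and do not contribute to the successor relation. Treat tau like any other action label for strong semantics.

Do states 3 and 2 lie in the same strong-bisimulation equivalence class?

Answer: NOT BISIMILAR

Trace:
Bisimulation quotient by refinement:
  P[0] = {{0,1,2,3,4,5,6}}
  P[1] = {{0},{1,5},{2},{3},{4},{6}}
  P[2] = {{0},{1},{2},{3},{4},{5},{6}}
Fixed point at round 3; 7 class(es).
class of 3: {3}; class of 2: {2}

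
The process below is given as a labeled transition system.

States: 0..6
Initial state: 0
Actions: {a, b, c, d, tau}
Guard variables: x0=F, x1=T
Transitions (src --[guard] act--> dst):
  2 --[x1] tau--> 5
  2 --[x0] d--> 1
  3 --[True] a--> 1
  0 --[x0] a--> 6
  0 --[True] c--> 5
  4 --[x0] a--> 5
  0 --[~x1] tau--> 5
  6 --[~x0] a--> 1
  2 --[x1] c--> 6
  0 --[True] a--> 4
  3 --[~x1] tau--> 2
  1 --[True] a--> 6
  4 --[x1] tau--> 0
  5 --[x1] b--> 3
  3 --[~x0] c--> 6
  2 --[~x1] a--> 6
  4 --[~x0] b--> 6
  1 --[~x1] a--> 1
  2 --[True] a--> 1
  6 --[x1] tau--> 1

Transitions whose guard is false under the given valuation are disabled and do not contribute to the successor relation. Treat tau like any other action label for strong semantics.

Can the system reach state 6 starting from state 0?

Answer: REACHABLE

Trace:
After dropping false guards: 13 live edges.
Layer 0: {0}
Layer 1: {4,5}  total {0,4,5}
Layer 2: {3,6}  total {0,3,4,5,6}
Layer 3: {1}  total {0,1,3,4,5,6}
Reach set: {0,1,3,4,5,6}
Path to 6: a·b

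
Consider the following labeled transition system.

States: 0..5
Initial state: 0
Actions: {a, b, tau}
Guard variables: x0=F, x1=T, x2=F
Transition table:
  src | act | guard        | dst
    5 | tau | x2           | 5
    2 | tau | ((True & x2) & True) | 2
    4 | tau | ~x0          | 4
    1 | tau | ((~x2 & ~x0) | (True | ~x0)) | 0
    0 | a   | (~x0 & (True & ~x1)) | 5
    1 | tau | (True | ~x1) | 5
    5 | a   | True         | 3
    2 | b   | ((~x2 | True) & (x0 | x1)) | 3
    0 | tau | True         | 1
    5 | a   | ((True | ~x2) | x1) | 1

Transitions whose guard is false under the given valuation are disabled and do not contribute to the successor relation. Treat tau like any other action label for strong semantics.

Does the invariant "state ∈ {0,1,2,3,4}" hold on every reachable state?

Answer: INVARIANT VIOLATED at state 5

Working:
Allowed set {0,1,2,3,4}
Reachable = {0,1,3,5}
  0: ✓
  1: ✓
  3: ✓
  5: VIOLATES
reach 5 via tau·tau — violates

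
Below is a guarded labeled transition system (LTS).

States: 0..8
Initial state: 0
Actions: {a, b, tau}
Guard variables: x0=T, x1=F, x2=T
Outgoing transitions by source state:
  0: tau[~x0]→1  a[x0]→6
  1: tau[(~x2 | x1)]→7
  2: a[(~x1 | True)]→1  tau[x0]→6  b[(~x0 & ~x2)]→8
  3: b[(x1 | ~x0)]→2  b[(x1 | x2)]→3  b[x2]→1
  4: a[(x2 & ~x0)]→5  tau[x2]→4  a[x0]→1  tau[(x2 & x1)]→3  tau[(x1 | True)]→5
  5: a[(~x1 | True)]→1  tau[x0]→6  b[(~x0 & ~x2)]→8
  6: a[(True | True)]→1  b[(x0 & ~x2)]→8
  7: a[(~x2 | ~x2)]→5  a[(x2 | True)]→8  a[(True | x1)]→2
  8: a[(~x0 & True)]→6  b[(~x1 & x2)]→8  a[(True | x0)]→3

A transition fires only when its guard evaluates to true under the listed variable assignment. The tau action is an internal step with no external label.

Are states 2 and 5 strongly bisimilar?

Bisimulation quotient by refinement:
  round 0: {{0,1,2,3,4,5,6,7,8}}
  round 1: {{0,6,7},{1},{2,4,5},{3},{8}}
  round 2: {{0},{1},{2,5},{3},{4},{6},{7},{8}}
8 equivalence class(es) (converged in 3)
2∈{2,5}, 5∈{2,5}

Answer: BISIMILAR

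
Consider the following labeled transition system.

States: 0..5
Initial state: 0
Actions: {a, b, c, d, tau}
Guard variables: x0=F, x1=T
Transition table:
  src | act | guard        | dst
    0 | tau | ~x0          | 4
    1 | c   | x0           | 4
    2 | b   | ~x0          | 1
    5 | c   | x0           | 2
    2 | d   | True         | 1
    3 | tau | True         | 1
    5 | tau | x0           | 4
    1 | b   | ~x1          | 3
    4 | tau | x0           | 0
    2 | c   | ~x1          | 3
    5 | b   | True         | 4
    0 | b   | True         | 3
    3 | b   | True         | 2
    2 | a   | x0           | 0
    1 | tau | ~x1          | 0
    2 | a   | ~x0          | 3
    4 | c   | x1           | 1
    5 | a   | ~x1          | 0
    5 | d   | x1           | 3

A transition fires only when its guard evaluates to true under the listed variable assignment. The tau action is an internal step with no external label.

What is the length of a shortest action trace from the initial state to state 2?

Answer: 2

Trace:
Breadth-first toward 2:
  Layer 0: {0}
  Layer 1: {3,4}
  Layer 2: {1,2}
first hit 2 at d=2 via b·b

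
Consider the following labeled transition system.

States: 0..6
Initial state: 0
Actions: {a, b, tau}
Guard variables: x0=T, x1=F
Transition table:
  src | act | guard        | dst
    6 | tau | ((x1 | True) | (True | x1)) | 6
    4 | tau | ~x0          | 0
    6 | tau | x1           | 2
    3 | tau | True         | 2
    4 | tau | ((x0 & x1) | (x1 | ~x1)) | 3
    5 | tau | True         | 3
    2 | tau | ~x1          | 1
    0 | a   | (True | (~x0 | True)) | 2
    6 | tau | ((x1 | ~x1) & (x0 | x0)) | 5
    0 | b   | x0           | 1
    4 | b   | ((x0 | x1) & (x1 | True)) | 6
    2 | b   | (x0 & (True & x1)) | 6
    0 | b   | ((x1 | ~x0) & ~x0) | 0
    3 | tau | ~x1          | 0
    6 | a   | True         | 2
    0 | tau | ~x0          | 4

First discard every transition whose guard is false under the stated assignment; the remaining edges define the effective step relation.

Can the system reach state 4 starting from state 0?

Answer: UNREACHABLE

Working:
Guard filter leaves 11 enabled edge(s).
Layer 0: {0}
Layer 1: {1,2}  now seen {0,1,2}
Reachable = {0,1,2}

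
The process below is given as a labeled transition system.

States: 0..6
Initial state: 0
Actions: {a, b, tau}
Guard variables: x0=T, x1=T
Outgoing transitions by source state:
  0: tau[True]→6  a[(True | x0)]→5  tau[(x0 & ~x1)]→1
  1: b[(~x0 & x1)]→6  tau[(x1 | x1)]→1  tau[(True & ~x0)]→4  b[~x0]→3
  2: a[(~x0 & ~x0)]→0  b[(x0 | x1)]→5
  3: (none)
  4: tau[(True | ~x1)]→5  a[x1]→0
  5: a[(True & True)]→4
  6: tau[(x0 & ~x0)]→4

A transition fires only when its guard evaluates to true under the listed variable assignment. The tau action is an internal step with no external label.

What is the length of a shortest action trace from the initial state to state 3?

Answer: UNREACHABLE

Analysis:
BFS to 3:
  L0 = {0}
  L1 = {5,6}
  L2 = {4}
3 never appears.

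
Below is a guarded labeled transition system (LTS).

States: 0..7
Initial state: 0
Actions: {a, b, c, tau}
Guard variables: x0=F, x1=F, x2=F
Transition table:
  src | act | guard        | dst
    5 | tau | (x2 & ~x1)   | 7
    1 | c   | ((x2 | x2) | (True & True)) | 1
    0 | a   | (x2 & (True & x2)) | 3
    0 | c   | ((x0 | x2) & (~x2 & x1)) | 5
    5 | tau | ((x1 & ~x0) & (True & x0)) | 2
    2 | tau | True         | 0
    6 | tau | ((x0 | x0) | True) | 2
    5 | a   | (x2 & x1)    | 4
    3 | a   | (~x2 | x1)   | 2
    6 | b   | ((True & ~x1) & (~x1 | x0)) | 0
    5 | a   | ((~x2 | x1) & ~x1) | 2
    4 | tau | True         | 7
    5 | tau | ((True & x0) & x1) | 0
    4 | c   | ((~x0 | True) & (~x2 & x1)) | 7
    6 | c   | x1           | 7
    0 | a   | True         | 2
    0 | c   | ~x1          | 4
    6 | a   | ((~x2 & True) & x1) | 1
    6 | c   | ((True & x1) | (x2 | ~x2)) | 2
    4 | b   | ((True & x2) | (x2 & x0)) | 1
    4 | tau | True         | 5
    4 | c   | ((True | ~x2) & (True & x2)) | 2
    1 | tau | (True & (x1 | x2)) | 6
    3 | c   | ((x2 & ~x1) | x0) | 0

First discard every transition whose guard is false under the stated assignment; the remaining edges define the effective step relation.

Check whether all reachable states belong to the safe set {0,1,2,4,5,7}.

Answer: INVARIANT HOLDS

Analysis:
Safe = {0,1,2,4,5,7}
Reach set: {0,2,4,5,7}
  0: ✓
  2: ✓
  4: ✓
  5: ✓
  7: ✓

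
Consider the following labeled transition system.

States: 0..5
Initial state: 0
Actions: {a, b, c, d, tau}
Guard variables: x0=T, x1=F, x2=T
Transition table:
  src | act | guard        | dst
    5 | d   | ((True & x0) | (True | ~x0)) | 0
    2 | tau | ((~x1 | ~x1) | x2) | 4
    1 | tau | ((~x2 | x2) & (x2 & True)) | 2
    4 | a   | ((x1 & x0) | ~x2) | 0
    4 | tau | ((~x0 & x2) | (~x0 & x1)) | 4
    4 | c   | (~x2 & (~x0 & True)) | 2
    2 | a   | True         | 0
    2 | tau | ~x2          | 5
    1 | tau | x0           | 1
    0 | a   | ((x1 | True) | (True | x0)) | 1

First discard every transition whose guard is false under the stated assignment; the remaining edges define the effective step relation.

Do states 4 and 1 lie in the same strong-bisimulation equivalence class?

Refine partition for ~:
  P[0] = {{0,1,2,3,4,5}}
  P[1] = {{0},{1},{2},{3,4},{5}}
5 equivalence class(es) (converged in 2)
[4]={3,4}  [1]={1}

Answer: NOT BISIMILAR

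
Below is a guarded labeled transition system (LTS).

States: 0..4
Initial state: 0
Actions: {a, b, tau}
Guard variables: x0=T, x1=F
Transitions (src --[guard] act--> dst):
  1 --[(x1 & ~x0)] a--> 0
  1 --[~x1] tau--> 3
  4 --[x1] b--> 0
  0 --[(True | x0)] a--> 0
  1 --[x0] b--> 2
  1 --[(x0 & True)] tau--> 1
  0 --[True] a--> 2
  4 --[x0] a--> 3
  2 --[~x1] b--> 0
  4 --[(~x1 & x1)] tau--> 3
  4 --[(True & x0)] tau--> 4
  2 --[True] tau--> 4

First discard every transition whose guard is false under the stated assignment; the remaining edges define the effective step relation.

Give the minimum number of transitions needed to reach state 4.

Layered search for 4:
  Layer 0: {0}
  Layer 1: {2}
  Layer 2: {4}
4 enters at depth 2; path a·tau

Answer: 2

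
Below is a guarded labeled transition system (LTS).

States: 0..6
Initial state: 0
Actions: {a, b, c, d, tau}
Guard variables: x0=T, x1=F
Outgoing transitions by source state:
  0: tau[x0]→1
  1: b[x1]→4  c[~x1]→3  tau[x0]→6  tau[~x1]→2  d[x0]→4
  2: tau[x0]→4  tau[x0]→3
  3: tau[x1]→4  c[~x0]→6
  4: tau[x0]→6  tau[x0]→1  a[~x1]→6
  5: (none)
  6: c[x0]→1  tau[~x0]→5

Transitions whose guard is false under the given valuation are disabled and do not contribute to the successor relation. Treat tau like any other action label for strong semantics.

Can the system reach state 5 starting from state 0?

Answer: UNREACHABLE

Working:
Guard filter leaves 11 enabled edge(s).
depth 0: {0}
depth 1: {1}  total {0,1}
depth 2: {2,3,4,6}  total {0,1,2,3,4,6}
Reach set: {0,1,2,3,4,6}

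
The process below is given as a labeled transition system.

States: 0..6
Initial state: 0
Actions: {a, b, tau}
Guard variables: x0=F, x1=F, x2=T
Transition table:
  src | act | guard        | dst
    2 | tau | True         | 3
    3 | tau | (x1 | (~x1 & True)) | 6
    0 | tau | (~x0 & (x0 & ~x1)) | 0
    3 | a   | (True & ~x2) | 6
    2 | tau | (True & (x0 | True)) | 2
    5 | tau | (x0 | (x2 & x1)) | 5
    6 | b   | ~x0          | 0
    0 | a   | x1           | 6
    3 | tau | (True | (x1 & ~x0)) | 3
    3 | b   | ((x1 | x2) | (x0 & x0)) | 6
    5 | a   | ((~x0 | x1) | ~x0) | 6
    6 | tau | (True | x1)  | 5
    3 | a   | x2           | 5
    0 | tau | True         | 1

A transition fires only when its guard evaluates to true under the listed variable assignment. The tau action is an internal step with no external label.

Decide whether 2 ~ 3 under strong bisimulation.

Answer: NOT BISIMILAR

Analysis:
Refine partition for ~:
  round 0: {{0,1,2,3,4,5,6}}
  round 1: {{0,2},{1,4},{3},{5},{6}}
  round 2: {{0},{1,4},{2},{3},{5},{6}}
6 equivalence class(es) (converged in 3)
[2]={2}  [3]={3}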